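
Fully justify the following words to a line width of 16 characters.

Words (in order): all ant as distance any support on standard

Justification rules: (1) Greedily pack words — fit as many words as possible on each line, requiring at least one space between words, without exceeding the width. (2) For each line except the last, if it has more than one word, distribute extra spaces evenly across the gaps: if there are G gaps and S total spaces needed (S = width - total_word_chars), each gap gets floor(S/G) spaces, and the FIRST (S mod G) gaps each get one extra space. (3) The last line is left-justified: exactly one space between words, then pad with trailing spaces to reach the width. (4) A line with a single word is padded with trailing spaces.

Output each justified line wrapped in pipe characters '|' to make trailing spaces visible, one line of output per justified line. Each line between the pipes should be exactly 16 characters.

Answer: |all    ant    as|
|distance     any|
|support       on|
|standard        |

Derivation:
Line 1: ['all', 'ant', 'as'] (min_width=10, slack=6)
Line 2: ['distance', 'any'] (min_width=12, slack=4)
Line 3: ['support', 'on'] (min_width=10, slack=6)
Line 4: ['standard'] (min_width=8, slack=8)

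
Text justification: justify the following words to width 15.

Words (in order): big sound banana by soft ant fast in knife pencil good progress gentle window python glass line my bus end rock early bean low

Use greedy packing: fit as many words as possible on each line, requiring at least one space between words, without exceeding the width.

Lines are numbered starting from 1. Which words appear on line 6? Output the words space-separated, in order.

Answer: gentle window

Derivation:
Line 1: ['big', 'sound'] (min_width=9, slack=6)
Line 2: ['banana', 'by', 'soft'] (min_width=14, slack=1)
Line 3: ['ant', 'fast', 'in'] (min_width=11, slack=4)
Line 4: ['knife', 'pencil'] (min_width=12, slack=3)
Line 5: ['good', 'progress'] (min_width=13, slack=2)
Line 6: ['gentle', 'window'] (min_width=13, slack=2)
Line 7: ['python', 'glass'] (min_width=12, slack=3)
Line 8: ['line', 'my', 'bus', 'end'] (min_width=15, slack=0)
Line 9: ['rock', 'early', 'bean'] (min_width=15, slack=0)
Line 10: ['low'] (min_width=3, slack=12)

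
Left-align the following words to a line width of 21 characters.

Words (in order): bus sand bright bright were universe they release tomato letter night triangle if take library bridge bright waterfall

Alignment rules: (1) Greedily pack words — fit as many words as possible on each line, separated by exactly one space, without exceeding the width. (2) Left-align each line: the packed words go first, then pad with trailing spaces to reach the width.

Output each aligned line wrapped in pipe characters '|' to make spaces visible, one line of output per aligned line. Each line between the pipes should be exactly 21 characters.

Line 1: ['bus', 'sand', 'bright'] (min_width=15, slack=6)
Line 2: ['bright', 'were', 'universe'] (min_width=20, slack=1)
Line 3: ['they', 'release', 'tomato'] (min_width=19, slack=2)
Line 4: ['letter', 'night', 'triangle'] (min_width=21, slack=0)
Line 5: ['if', 'take', 'library'] (min_width=15, slack=6)
Line 6: ['bridge', 'bright'] (min_width=13, slack=8)
Line 7: ['waterfall'] (min_width=9, slack=12)

Answer: |bus sand bright      |
|bright were universe |
|they release tomato  |
|letter night triangle|
|if take library      |
|bridge bright        |
|waterfall            |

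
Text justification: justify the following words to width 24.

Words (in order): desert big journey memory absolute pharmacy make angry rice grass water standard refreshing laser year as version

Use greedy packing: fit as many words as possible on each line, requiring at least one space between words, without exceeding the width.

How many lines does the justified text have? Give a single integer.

Answer: 6

Derivation:
Line 1: ['desert', 'big', 'journey'] (min_width=18, slack=6)
Line 2: ['memory', 'absolute', 'pharmacy'] (min_width=24, slack=0)
Line 3: ['make', 'angry', 'rice', 'grass'] (min_width=21, slack=3)
Line 4: ['water', 'standard'] (min_width=14, slack=10)
Line 5: ['refreshing', 'laser', 'year', 'as'] (min_width=24, slack=0)
Line 6: ['version'] (min_width=7, slack=17)
Total lines: 6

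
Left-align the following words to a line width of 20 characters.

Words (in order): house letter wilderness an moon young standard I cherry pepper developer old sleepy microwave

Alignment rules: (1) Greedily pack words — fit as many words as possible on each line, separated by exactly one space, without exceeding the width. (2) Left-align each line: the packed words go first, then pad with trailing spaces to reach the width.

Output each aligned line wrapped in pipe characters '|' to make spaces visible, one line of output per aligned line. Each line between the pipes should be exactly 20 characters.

Answer: |house letter        |
|wilderness an moon  |
|young standard I    |
|cherry pepper       |
|developer old sleepy|
|microwave           |

Derivation:
Line 1: ['house', 'letter'] (min_width=12, slack=8)
Line 2: ['wilderness', 'an', 'moon'] (min_width=18, slack=2)
Line 3: ['young', 'standard', 'I'] (min_width=16, slack=4)
Line 4: ['cherry', 'pepper'] (min_width=13, slack=7)
Line 5: ['developer', 'old', 'sleepy'] (min_width=20, slack=0)
Line 6: ['microwave'] (min_width=9, slack=11)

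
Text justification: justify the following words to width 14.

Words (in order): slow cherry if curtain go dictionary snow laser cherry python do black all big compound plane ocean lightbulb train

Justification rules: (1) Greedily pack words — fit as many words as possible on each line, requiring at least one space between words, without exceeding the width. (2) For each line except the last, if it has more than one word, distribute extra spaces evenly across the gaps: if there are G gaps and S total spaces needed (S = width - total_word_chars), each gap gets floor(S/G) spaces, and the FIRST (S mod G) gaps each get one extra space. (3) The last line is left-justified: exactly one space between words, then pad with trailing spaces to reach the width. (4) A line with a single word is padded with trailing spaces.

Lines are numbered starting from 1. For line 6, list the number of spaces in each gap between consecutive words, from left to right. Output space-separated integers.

Line 1: ['slow', 'cherry', 'if'] (min_width=14, slack=0)
Line 2: ['curtain', 'go'] (min_width=10, slack=4)
Line 3: ['dictionary'] (min_width=10, slack=4)
Line 4: ['snow', 'laser'] (min_width=10, slack=4)
Line 5: ['cherry', 'python'] (min_width=13, slack=1)
Line 6: ['do', 'black', 'all'] (min_width=12, slack=2)
Line 7: ['big', 'compound'] (min_width=12, slack=2)
Line 8: ['plane', 'ocean'] (min_width=11, slack=3)
Line 9: ['lightbulb'] (min_width=9, slack=5)
Line 10: ['train'] (min_width=5, slack=9)

Answer: 2 2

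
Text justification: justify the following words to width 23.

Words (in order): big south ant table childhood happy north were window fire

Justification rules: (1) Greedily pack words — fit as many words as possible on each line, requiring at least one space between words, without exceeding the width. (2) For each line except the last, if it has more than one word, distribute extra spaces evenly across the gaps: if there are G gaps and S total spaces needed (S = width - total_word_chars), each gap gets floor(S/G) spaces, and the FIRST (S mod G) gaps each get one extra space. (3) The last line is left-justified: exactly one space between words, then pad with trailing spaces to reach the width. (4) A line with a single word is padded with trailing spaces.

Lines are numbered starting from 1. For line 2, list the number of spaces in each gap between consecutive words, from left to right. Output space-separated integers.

Answer: 2 2

Derivation:
Line 1: ['big', 'south', 'ant', 'table'] (min_width=19, slack=4)
Line 2: ['childhood', 'happy', 'north'] (min_width=21, slack=2)
Line 3: ['were', 'window', 'fire'] (min_width=16, slack=7)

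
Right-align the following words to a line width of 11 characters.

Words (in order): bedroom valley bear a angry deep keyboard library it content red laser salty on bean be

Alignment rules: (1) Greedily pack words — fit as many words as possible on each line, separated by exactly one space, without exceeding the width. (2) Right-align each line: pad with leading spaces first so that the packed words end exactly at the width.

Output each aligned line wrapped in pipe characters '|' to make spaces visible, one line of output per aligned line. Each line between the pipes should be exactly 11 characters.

Answer: |    bedroom|
|valley bear|
|    a angry|
|       deep|
|   keyboard|
| library it|
|content red|
|laser salty|
| on bean be|

Derivation:
Line 1: ['bedroom'] (min_width=7, slack=4)
Line 2: ['valley', 'bear'] (min_width=11, slack=0)
Line 3: ['a', 'angry'] (min_width=7, slack=4)
Line 4: ['deep'] (min_width=4, slack=7)
Line 5: ['keyboard'] (min_width=8, slack=3)
Line 6: ['library', 'it'] (min_width=10, slack=1)
Line 7: ['content', 'red'] (min_width=11, slack=0)
Line 8: ['laser', 'salty'] (min_width=11, slack=0)
Line 9: ['on', 'bean', 'be'] (min_width=10, slack=1)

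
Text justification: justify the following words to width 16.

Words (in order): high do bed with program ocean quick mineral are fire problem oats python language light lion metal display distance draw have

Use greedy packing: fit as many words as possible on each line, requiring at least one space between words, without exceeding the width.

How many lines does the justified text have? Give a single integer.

Answer: 9

Derivation:
Line 1: ['high', 'do', 'bed', 'with'] (min_width=16, slack=0)
Line 2: ['program', 'ocean'] (min_width=13, slack=3)
Line 3: ['quick', 'mineral'] (min_width=13, slack=3)
Line 4: ['are', 'fire', 'problem'] (min_width=16, slack=0)
Line 5: ['oats', 'python'] (min_width=11, slack=5)
Line 6: ['language', 'light'] (min_width=14, slack=2)
Line 7: ['lion', 'metal'] (min_width=10, slack=6)
Line 8: ['display', 'distance'] (min_width=16, slack=0)
Line 9: ['draw', 'have'] (min_width=9, slack=7)
Total lines: 9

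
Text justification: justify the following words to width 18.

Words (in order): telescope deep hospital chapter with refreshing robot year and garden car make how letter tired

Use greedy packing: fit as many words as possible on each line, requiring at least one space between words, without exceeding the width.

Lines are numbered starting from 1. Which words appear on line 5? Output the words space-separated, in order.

Line 1: ['telescope', 'deep'] (min_width=14, slack=4)
Line 2: ['hospital', 'chapter'] (min_width=16, slack=2)
Line 3: ['with', 'refreshing'] (min_width=15, slack=3)
Line 4: ['robot', 'year', 'and'] (min_width=14, slack=4)
Line 5: ['garden', 'car', 'make'] (min_width=15, slack=3)
Line 6: ['how', 'letter', 'tired'] (min_width=16, slack=2)

Answer: garden car make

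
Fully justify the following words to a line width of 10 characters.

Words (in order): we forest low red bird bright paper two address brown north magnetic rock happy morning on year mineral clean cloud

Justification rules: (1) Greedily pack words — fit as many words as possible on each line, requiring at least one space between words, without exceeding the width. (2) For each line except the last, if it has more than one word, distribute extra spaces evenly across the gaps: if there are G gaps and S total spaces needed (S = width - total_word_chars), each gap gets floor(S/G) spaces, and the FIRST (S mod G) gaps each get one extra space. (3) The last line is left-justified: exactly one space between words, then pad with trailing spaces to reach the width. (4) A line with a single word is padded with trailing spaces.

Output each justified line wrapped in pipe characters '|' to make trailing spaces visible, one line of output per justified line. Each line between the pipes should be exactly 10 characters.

Line 1: ['we', 'forest'] (min_width=9, slack=1)
Line 2: ['low', 'red'] (min_width=7, slack=3)
Line 3: ['bird'] (min_width=4, slack=6)
Line 4: ['bright'] (min_width=6, slack=4)
Line 5: ['paper', 'two'] (min_width=9, slack=1)
Line 6: ['address'] (min_width=7, slack=3)
Line 7: ['brown'] (min_width=5, slack=5)
Line 8: ['north'] (min_width=5, slack=5)
Line 9: ['magnetic'] (min_width=8, slack=2)
Line 10: ['rock', 'happy'] (min_width=10, slack=0)
Line 11: ['morning', 'on'] (min_width=10, slack=0)
Line 12: ['year'] (min_width=4, slack=6)
Line 13: ['mineral'] (min_width=7, slack=3)
Line 14: ['clean'] (min_width=5, slack=5)
Line 15: ['cloud'] (min_width=5, slack=5)

Answer: |we  forest|
|low    red|
|bird      |
|bright    |
|paper  two|
|address   |
|brown     |
|north     |
|magnetic  |
|rock happy|
|morning on|
|year      |
|mineral   |
|clean     |
|cloud     |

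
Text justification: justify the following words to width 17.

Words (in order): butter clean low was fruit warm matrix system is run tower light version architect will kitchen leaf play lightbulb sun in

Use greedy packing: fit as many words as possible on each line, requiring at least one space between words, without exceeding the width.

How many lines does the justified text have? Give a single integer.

Line 1: ['butter', 'clean', 'low'] (min_width=16, slack=1)
Line 2: ['was', 'fruit', 'warm'] (min_width=14, slack=3)
Line 3: ['matrix', 'system', 'is'] (min_width=16, slack=1)
Line 4: ['run', 'tower', 'light'] (min_width=15, slack=2)
Line 5: ['version', 'architect'] (min_width=17, slack=0)
Line 6: ['will', 'kitchen', 'leaf'] (min_width=17, slack=0)
Line 7: ['play', 'lightbulb'] (min_width=14, slack=3)
Line 8: ['sun', 'in'] (min_width=6, slack=11)
Total lines: 8

Answer: 8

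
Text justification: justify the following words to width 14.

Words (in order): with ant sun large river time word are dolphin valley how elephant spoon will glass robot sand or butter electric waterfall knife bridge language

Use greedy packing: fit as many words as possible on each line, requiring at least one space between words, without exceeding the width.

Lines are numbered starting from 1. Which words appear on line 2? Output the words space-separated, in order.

Line 1: ['with', 'ant', 'sun'] (min_width=12, slack=2)
Line 2: ['large', 'river'] (min_width=11, slack=3)
Line 3: ['time', 'word', 'are'] (min_width=13, slack=1)
Line 4: ['dolphin', 'valley'] (min_width=14, slack=0)
Line 5: ['how', 'elephant'] (min_width=12, slack=2)
Line 6: ['spoon', 'will'] (min_width=10, slack=4)
Line 7: ['glass', 'robot'] (min_width=11, slack=3)
Line 8: ['sand', 'or', 'butter'] (min_width=14, slack=0)
Line 9: ['electric'] (min_width=8, slack=6)
Line 10: ['waterfall'] (min_width=9, slack=5)
Line 11: ['knife', 'bridge'] (min_width=12, slack=2)
Line 12: ['language'] (min_width=8, slack=6)

Answer: large river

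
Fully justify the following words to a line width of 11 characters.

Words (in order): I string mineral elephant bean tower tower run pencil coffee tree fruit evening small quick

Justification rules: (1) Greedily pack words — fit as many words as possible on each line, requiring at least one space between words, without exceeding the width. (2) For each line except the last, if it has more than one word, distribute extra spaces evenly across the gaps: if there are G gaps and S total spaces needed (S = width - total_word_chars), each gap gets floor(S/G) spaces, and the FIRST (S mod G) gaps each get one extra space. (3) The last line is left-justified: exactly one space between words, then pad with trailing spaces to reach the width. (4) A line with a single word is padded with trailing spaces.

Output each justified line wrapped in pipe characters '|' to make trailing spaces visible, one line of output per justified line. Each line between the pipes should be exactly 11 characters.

Line 1: ['I', 'string'] (min_width=8, slack=3)
Line 2: ['mineral'] (min_width=7, slack=4)
Line 3: ['elephant'] (min_width=8, slack=3)
Line 4: ['bean', 'tower'] (min_width=10, slack=1)
Line 5: ['tower', 'run'] (min_width=9, slack=2)
Line 6: ['pencil'] (min_width=6, slack=5)
Line 7: ['coffee', 'tree'] (min_width=11, slack=0)
Line 8: ['fruit'] (min_width=5, slack=6)
Line 9: ['evening'] (min_width=7, slack=4)
Line 10: ['small', 'quick'] (min_width=11, slack=0)

Answer: |I    string|
|mineral    |
|elephant   |
|bean  tower|
|tower   run|
|pencil     |
|coffee tree|
|fruit      |
|evening    |
|small quick|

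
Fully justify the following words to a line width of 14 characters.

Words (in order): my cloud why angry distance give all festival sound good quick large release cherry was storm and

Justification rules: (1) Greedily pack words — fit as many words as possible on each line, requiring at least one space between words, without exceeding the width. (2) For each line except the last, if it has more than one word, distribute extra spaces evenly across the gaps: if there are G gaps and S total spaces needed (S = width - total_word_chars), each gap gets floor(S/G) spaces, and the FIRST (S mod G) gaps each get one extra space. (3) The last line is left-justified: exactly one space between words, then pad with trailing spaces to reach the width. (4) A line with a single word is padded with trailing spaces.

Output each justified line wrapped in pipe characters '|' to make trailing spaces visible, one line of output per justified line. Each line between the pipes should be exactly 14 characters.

Answer: |my  cloud  why|
|angry distance|
|give       all|
|festival sound|
|good     quick|
|large  release|
|cherry     was|
|storm and     |

Derivation:
Line 1: ['my', 'cloud', 'why'] (min_width=12, slack=2)
Line 2: ['angry', 'distance'] (min_width=14, slack=0)
Line 3: ['give', 'all'] (min_width=8, slack=6)
Line 4: ['festival', 'sound'] (min_width=14, slack=0)
Line 5: ['good', 'quick'] (min_width=10, slack=4)
Line 6: ['large', 'release'] (min_width=13, slack=1)
Line 7: ['cherry', 'was'] (min_width=10, slack=4)
Line 8: ['storm', 'and'] (min_width=9, slack=5)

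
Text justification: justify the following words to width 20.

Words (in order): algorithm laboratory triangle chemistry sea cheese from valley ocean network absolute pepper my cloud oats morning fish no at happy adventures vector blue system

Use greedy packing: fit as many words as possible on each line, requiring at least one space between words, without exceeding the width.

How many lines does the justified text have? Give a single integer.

Answer: 9

Derivation:
Line 1: ['algorithm', 'laboratory'] (min_width=20, slack=0)
Line 2: ['triangle', 'chemistry'] (min_width=18, slack=2)
Line 3: ['sea', 'cheese', 'from'] (min_width=15, slack=5)
Line 4: ['valley', 'ocean', 'network'] (min_width=20, slack=0)
Line 5: ['absolute', 'pepper', 'my'] (min_width=18, slack=2)
Line 6: ['cloud', 'oats', 'morning'] (min_width=18, slack=2)
Line 7: ['fish', 'no', 'at', 'happy'] (min_width=16, slack=4)
Line 8: ['adventures', 'vector'] (min_width=17, slack=3)
Line 9: ['blue', 'system'] (min_width=11, slack=9)
Total lines: 9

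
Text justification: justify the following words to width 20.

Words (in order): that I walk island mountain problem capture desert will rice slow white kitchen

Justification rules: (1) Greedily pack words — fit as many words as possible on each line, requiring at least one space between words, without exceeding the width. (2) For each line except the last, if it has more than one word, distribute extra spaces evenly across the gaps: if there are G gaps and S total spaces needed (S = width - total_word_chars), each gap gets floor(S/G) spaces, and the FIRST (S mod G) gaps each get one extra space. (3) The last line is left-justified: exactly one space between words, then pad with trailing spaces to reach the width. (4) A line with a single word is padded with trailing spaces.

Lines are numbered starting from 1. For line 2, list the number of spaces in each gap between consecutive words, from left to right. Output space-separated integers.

Line 1: ['that', 'I', 'walk', 'island'] (min_width=18, slack=2)
Line 2: ['mountain', 'problem'] (min_width=16, slack=4)
Line 3: ['capture', 'desert', 'will'] (min_width=19, slack=1)
Line 4: ['rice', 'slow', 'white'] (min_width=15, slack=5)
Line 5: ['kitchen'] (min_width=7, slack=13)

Answer: 5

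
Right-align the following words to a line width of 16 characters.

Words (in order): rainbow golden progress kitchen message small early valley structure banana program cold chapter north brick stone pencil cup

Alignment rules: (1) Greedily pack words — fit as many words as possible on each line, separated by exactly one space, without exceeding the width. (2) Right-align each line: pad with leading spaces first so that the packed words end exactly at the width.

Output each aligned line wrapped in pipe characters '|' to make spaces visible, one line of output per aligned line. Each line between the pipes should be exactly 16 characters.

Answer: |  rainbow golden|
|progress kitchen|
|   message small|
|    early valley|
|structure banana|
|    program cold|
|   chapter north|
|     brick stone|
|      pencil cup|

Derivation:
Line 1: ['rainbow', 'golden'] (min_width=14, slack=2)
Line 2: ['progress', 'kitchen'] (min_width=16, slack=0)
Line 3: ['message', 'small'] (min_width=13, slack=3)
Line 4: ['early', 'valley'] (min_width=12, slack=4)
Line 5: ['structure', 'banana'] (min_width=16, slack=0)
Line 6: ['program', 'cold'] (min_width=12, slack=4)
Line 7: ['chapter', 'north'] (min_width=13, slack=3)
Line 8: ['brick', 'stone'] (min_width=11, slack=5)
Line 9: ['pencil', 'cup'] (min_width=10, slack=6)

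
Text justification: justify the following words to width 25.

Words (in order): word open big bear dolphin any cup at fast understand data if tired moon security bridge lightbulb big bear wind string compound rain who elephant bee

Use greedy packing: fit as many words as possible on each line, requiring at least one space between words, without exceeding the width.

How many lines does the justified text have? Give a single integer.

Answer: 7

Derivation:
Line 1: ['word', 'open', 'big', 'bear'] (min_width=18, slack=7)
Line 2: ['dolphin', 'any', 'cup', 'at', 'fast'] (min_width=23, slack=2)
Line 3: ['understand', 'data', 'if', 'tired'] (min_width=24, slack=1)
Line 4: ['moon', 'security', 'bridge'] (min_width=20, slack=5)
Line 5: ['lightbulb', 'big', 'bear', 'wind'] (min_width=23, slack=2)
Line 6: ['string', 'compound', 'rain', 'who'] (min_width=24, slack=1)
Line 7: ['elephant', 'bee'] (min_width=12, slack=13)
Total lines: 7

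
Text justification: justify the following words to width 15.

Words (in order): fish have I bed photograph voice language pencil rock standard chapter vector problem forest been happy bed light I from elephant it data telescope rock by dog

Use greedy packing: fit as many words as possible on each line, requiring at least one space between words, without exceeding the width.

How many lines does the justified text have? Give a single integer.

Line 1: ['fish', 'have', 'I', 'bed'] (min_width=15, slack=0)
Line 2: ['photograph'] (min_width=10, slack=5)
Line 3: ['voice', 'language'] (min_width=14, slack=1)
Line 4: ['pencil', 'rock'] (min_width=11, slack=4)
Line 5: ['standard'] (min_width=8, slack=7)
Line 6: ['chapter', 'vector'] (min_width=14, slack=1)
Line 7: ['problem', 'forest'] (min_width=14, slack=1)
Line 8: ['been', 'happy', 'bed'] (min_width=14, slack=1)
Line 9: ['light', 'I', 'from'] (min_width=12, slack=3)
Line 10: ['elephant', 'it'] (min_width=11, slack=4)
Line 11: ['data', 'telescope'] (min_width=14, slack=1)
Line 12: ['rock', 'by', 'dog'] (min_width=11, slack=4)
Total lines: 12

Answer: 12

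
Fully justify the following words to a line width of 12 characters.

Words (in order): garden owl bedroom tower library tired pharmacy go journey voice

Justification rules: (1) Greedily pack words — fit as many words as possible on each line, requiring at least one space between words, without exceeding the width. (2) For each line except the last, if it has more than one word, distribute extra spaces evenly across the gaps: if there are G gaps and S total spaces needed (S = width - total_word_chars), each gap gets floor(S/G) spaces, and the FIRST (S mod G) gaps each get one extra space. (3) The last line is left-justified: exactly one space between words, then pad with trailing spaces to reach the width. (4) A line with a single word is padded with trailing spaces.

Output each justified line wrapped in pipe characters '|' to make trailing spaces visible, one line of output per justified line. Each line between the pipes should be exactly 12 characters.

Answer: |garden   owl|
|bedroom     |
|tower       |
|library     |
|tired       |
|pharmacy  go|
|journey     |
|voice       |

Derivation:
Line 1: ['garden', 'owl'] (min_width=10, slack=2)
Line 2: ['bedroom'] (min_width=7, slack=5)
Line 3: ['tower'] (min_width=5, slack=7)
Line 4: ['library'] (min_width=7, slack=5)
Line 5: ['tired'] (min_width=5, slack=7)
Line 6: ['pharmacy', 'go'] (min_width=11, slack=1)
Line 7: ['journey'] (min_width=7, slack=5)
Line 8: ['voice'] (min_width=5, slack=7)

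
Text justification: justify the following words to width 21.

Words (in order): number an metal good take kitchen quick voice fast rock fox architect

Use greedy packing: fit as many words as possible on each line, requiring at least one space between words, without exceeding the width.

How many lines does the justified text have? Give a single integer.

Line 1: ['number', 'an', 'metal', 'good'] (min_width=20, slack=1)
Line 2: ['take', 'kitchen', 'quick'] (min_width=18, slack=3)
Line 3: ['voice', 'fast', 'rock', 'fox'] (min_width=19, slack=2)
Line 4: ['architect'] (min_width=9, slack=12)
Total lines: 4

Answer: 4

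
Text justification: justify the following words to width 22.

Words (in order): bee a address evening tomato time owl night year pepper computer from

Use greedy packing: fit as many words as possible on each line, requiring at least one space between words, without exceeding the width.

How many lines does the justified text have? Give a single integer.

Answer: 4

Derivation:
Line 1: ['bee', 'a', 'address', 'evening'] (min_width=21, slack=1)
Line 2: ['tomato', 'time', 'owl', 'night'] (min_width=21, slack=1)
Line 3: ['year', 'pepper', 'computer'] (min_width=20, slack=2)
Line 4: ['from'] (min_width=4, slack=18)
Total lines: 4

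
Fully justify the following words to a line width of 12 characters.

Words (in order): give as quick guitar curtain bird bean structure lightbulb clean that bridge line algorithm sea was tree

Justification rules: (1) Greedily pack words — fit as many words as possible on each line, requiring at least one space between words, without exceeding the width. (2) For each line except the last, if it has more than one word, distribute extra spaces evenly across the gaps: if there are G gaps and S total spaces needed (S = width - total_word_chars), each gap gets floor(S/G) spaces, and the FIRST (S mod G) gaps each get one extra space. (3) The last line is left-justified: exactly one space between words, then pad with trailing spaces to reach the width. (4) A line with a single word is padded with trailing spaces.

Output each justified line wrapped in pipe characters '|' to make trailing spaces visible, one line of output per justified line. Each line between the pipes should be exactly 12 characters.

Answer: |give      as|
|quick guitar|
|curtain bird|
|bean        |
|structure   |
|lightbulb   |
|clean   that|
|bridge  line|
|algorithm   |
|sea was tree|

Derivation:
Line 1: ['give', 'as'] (min_width=7, slack=5)
Line 2: ['quick', 'guitar'] (min_width=12, slack=0)
Line 3: ['curtain', 'bird'] (min_width=12, slack=0)
Line 4: ['bean'] (min_width=4, slack=8)
Line 5: ['structure'] (min_width=9, slack=3)
Line 6: ['lightbulb'] (min_width=9, slack=3)
Line 7: ['clean', 'that'] (min_width=10, slack=2)
Line 8: ['bridge', 'line'] (min_width=11, slack=1)
Line 9: ['algorithm'] (min_width=9, slack=3)
Line 10: ['sea', 'was', 'tree'] (min_width=12, slack=0)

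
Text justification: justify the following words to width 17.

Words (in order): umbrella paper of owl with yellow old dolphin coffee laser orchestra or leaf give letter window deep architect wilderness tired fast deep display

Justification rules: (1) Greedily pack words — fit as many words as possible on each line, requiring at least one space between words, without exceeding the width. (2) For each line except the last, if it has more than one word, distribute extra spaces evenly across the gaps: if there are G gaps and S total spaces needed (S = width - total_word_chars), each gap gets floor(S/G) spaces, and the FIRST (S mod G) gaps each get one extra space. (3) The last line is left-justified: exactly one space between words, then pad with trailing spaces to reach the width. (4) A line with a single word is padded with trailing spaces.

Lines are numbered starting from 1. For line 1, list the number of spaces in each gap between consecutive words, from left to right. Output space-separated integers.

Answer: 1 1

Derivation:
Line 1: ['umbrella', 'paper', 'of'] (min_width=17, slack=0)
Line 2: ['owl', 'with', 'yellow'] (min_width=15, slack=2)
Line 3: ['old', 'dolphin'] (min_width=11, slack=6)
Line 4: ['coffee', 'laser'] (min_width=12, slack=5)
Line 5: ['orchestra', 'or', 'leaf'] (min_width=17, slack=0)
Line 6: ['give', 'letter'] (min_width=11, slack=6)
Line 7: ['window', 'deep'] (min_width=11, slack=6)
Line 8: ['architect'] (min_width=9, slack=8)
Line 9: ['wilderness', 'tired'] (min_width=16, slack=1)
Line 10: ['fast', 'deep', 'display'] (min_width=17, slack=0)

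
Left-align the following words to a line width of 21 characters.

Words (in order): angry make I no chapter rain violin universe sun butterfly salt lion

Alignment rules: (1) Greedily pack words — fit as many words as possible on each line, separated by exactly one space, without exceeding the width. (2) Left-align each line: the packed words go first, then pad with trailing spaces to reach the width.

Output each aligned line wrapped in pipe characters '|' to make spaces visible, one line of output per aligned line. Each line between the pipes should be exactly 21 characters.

Answer: |angry make I no      |
|chapter rain violin  |
|universe sun         |
|butterfly salt lion  |

Derivation:
Line 1: ['angry', 'make', 'I', 'no'] (min_width=15, slack=6)
Line 2: ['chapter', 'rain', 'violin'] (min_width=19, slack=2)
Line 3: ['universe', 'sun'] (min_width=12, slack=9)
Line 4: ['butterfly', 'salt', 'lion'] (min_width=19, slack=2)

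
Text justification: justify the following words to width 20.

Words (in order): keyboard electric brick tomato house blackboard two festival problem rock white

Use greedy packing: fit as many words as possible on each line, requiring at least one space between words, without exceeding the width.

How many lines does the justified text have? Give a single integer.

Line 1: ['keyboard', 'electric'] (min_width=17, slack=3)
Line 2: ['brick', 'tomato', 'house'] (min_width=18, slack=2)
Line 3: ['blackboard', 'two'] (min_width=14, slack=6)
Line 4: ['festival', 'problem'] (min_width=16, slack=4)
Line 5: ['rock', 'white'] (min_width=10, slack=10)
Total lines: 5

Answer: 5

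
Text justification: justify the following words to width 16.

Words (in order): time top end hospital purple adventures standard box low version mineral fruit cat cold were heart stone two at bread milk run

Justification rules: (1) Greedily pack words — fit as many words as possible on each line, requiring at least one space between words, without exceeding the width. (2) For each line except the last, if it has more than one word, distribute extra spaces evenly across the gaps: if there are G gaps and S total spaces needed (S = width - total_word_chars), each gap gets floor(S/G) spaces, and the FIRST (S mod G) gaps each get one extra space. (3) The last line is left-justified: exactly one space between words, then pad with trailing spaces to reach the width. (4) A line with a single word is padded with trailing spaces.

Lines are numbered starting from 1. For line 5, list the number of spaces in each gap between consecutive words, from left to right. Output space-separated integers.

Answer: 2

Derivation:
Line 1: ['time', 'top', 'end'] (min_width=12, slack=4)
Line 2: ['hospital', 'purple'] (min_width=15, slack=1)
Line 3: ['adventures'] (min_width=10, slack=6)
Line 4: ['standard', 'box', 'low'] (min_width=16, slack=0)
Line 5: ['version', 'mineral'] (min_width=15, slack=1)
Line 6: ['fruit', 'cat', 'cold'] (min_width=14, slack=2)
Line 7: ['were', 'heart', 'stone'] (min_width=16, slack=0)
Line 8: ['two', 'at', 'bread'] (min_width=12, slack=4)
Line 9: ['milk', 'run'] (min_width=8, slack=8)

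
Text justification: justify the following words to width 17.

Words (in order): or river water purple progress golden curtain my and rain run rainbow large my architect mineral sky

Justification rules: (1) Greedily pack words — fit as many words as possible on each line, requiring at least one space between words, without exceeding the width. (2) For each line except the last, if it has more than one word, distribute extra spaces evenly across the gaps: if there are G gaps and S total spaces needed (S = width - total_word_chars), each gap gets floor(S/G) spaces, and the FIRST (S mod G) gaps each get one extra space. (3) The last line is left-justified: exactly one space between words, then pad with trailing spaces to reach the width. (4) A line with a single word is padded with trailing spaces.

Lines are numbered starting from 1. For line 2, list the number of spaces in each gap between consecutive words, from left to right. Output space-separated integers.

Answer: 3

Derivation:
Line 1: ['or', 'river', 'water'] (min_width=14, slack=3)
Line 2: ['purple', 'progress'] (min_width=15, slack=2)
Line 3: ['golden', 'curtain', 'my'] (min_width=17, slack=0)
Line 4: ['and', 'rain', 'run'] (min_width=12, slack=5)
Line 5: ['rainbow', 'large', 'my'] (min_width=16, slack=1)
Line 6: ['architect', 'mineral'] (min_width=17, slack=0)
Line 7: ['sky'] (min_width=3, slack=14)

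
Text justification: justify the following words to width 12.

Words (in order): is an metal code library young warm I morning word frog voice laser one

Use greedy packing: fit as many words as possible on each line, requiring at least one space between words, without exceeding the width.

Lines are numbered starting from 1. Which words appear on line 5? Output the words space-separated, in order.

Line 1: ['is', 'an', 'metal'] (min_width=11, slack=1)
Line 2: ['code', 'library'] (min_width=12, slack=0)
Line 3: ['young', 'warm', 'I'] (min_width=12, slack=0)
Line 4: ['morning', 'word'] (min_width=12, slack=0)
Line 5: ['frog', 'voice'] (min_width=10, slack=2)
Line 6: ['laser', 'one'] (min_width=9, slack=3)

Answer: frog voice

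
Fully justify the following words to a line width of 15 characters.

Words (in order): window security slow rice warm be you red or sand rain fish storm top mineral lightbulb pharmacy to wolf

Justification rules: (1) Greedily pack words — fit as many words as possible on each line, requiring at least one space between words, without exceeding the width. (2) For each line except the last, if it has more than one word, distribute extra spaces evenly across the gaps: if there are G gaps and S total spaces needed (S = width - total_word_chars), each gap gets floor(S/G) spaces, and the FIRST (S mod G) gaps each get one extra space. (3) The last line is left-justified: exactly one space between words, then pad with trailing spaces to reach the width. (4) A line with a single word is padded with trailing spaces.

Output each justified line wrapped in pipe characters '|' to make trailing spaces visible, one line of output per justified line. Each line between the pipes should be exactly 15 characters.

Line 1: ['window', 'security'] (min_width=15, slack=0)
Line 2: ['slow', 'rice', 'warm'] (min_width=14, slack=1)
Line 3: ['be', 'you', 'red', 'or'] (min_width=13, slack=2)
Line 4: ['sand', 'rain', 'fish'] (min_width=14, slack=1)
Line 5: ['storm', 'top'] (min_width=9, slack=6)
Line 6: ['mineral'] (min_width=7, slack=8)
Line 7: ['lightbulb'] (min_width=9, slack=6)
Line 8: ['pharmacy', 'to'] (min_width=11, slack=4)
Line 9: ['wolf'] (min_width=4, slack=11)

Answer: |window security|
|slow  rice warm|
|be  you  red or|
|sand  rain fish|
|storm       top|
|mineral        |
|lightbulb      |
|pharmacy     to|
|wolf           |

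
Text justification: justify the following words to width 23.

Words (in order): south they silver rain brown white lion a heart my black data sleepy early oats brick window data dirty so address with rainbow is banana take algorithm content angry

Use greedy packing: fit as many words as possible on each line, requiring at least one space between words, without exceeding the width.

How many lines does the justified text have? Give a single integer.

Answer: 8

Derivation:
Line 1: ['south', 'they', 'silver', 'rain'] (min_width=22, slack=1)
Line 2: ['brown', 'white', 'lion', 'a'] (min_width=18, slack=5)
Line 3: ['heart', 'my', 'black', 'data'] (min_width=19, slack=4)
Line 4: ['sleepy', 'early', 'oats', 'brick'] (min_width=23, slack=0)
Line 5: ['window', 'data', 'dirty', 'so'] (min_width=20, slack=3)
Line 6: ['address', 'with', 'rainbow', 'is'] (min_width=23, slack=0)
Line 7: ['banana', 'take', 'algorithm'] (min_width=21, slack=2)
Line 8: ['content', 'angry'] (min_width=13, slack=10)
Total lines: 8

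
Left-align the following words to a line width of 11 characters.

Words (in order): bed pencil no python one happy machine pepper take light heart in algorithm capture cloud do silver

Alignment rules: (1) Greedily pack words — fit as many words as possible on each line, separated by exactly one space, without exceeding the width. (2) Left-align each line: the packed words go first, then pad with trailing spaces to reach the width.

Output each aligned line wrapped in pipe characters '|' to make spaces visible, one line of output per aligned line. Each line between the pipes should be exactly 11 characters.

Answer: |bed pencil |
|no python  |
|one happy  |
|machine    |
|pepper take|
|light heart|
|in         |
|algorithm  |
|capture    |
|cloud do   |
|silver     |

Derivation:
Line 1: ['bed', 'pencil'] (min_width=10, slack=1)
Line 2: ['no', 'python'] (min_width=9, slack=2)
Line 3: ['one', 'happy'] (min_width=9, slack=2)
Line 4: ['machine'] (min_width=7, slack=4)
Line 5: ['pepper', 'take'] (min_width=11, slack=0)
Line 6: ['light', 'heart'] (min_width=11, slack=0)
Line 7: ['in'] (min_width=2, slack=9)
Line 8: ['algorithm'] (min_width=9, slack=2)
Line 9: ['capture'] (min_width=7, slack=4)
Line 10: ['cloud', 'do'] (min_width=8, slack=3)
Line 11: ['silver'] (min_width=6, slack=5)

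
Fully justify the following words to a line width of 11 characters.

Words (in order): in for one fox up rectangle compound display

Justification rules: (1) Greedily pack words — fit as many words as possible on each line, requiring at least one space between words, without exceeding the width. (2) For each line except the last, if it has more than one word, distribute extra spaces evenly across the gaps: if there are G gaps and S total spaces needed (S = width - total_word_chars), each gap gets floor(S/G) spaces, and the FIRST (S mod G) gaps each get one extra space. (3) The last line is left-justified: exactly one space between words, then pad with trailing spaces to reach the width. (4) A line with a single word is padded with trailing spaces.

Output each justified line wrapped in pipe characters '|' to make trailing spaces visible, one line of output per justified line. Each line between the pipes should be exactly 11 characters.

Answer: |in  for one|
|fox      up|
|rectangle  |
|compound   |
|display    |

Derivation:
Line 1: ['in', 'for', 'one'] (min_width=10, slack=1)
Line 2: ['fox', 'up'] (min_width=6, slack=5)
Line 3: ['rectangle'] (min_width=9, slack=2)
Line 4: ['compound'] (min_width=8, slack=3)
Line 5: ['display'] (min_width=7, slack=4)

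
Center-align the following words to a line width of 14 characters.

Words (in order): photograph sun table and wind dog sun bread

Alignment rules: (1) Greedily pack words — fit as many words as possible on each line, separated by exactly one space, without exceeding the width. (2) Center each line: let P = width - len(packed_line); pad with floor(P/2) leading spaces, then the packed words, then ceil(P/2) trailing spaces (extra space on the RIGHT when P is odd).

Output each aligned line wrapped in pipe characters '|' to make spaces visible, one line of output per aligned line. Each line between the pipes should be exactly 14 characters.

Line 1: ['photograph', 'sun'] (min_width=14, slack=0)
Line 2: ['table', 'and', 'wind'] (min_width=14, slack=0)
Line 3: ['dog', 'sun', 'bread'] (min_width=13, slack=1)

Answer: |photograph sun|
|table and wind|
|dog sun bread |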